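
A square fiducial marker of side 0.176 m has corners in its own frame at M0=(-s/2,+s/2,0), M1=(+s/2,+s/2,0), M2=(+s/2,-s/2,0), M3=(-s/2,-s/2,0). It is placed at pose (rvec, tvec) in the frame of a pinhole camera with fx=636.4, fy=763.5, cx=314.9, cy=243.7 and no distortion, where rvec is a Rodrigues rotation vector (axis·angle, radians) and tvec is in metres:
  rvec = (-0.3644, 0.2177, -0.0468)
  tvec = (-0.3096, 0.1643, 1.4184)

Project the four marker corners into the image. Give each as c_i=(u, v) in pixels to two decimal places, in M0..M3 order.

c0=(135.99, 381.69) c1=(211.15, 377.00) c2=(215.22, 283.53) c3=(143.20, 290.30)

Intrinsics K: fx=636.4, fy=763.5, cx=314.9, cy=243.7
Marker side s = 0.176 m; corners in marker frame (Z=0):
  M0 = (-0.0880, +0.0880, 0)
  M1 = (+0.0880, +0.0880, 0)
  M2 = (+0.0880, -0.0880, 0)
  M3 = (-0.0880, -0.0880, 0)
rvec = (-0.3644, 0.2177, -0.0468), |rvec| = θ = 0.42705 rad = 24.468°
Rodrigues: sinθ=0.41419, 1−cosθ=0.08981; R = I + sinθ·[k]× + (1−cosθ)·[k]×²:
    [+0.97558 +0.00632 +0.21954]
    [-0.08446 +0.93353 +0.34841]
    [-0.20274 -0.35844 +0.91127]
t = (-0.3096, 0.1643, 1.4184) m
M0: Pc = R·M0+t = (-0.39489, +0.25388, +1.40470); u = 636.4·(-0.39489)/1.40470 + 314.9 = 135.9926, v = 763.5·(+0.25388)/1.40470 + 243.7 = 381.6937
M1: Pc = R·M1+t = (-0.22319, +0.23902, +1.36902); u = 636.4·(-0.22319)/1.36902 + 314.9 = 211.1470, v = 763.5·(+0.23902)/1.36902 + 243.7 = 377.0006
M2: Pc = R·M2+t = (-0.22431, +0.07472, +1.43210); u = 636.4·(-0.22431)/1.43210 + 314.9 = 215.2228, v = 763.5·(+0.07472)/1.43210 + 243.7 = 283.5342
M3: Pc = R·M3+t = (-0.39601, +0.08958, +1.46778); u = 636.4·(-0.39601)/1.46778 + 314.9 = 143.1994, v = 763.5·(+0.08958)/1.46778 + 243.7 = 290.2977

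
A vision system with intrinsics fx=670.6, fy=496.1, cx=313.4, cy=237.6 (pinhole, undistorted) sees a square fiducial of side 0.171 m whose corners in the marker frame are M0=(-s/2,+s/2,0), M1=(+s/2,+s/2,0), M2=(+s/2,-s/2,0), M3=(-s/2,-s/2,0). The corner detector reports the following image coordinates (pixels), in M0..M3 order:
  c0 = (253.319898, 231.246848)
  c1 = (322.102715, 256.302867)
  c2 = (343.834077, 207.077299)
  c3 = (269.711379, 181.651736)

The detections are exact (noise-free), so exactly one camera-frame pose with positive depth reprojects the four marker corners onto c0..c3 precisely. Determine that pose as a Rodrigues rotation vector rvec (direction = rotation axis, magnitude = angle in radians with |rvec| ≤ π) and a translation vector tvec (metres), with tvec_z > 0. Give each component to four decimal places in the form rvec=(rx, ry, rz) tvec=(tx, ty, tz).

rvec=(0.5404, 0.3474, 0.3683) tvec=(-0.0355, -0.0505, 1.4016)

Intrinsics K: fx=670.6, fy=496.1, cx=313.4, cy=237.6
Marker side s = 0.171 m; corners in marker frame (Z=0):
  M0 = (-0.0855, +0.0855, 0)
  M1 = (+0.0855, +0.0855, 0)
  M2 = (+0.0855, -0.0855, 0)
  M3 = (-0.0855, -0.0855, 0)
Detected image corners:
  c0 = (253.319898, 231.246848) px
  c1 = (322.102715, 256.302867) px
  c2 = (343.834077, 207.077299) px
  c3 = (269.711379, 181.651736) px
Planar DLT: solve 8×8 A·h = b for H (H[2,2]=1):
  H  [+370.36460 +6.11818 +296.43764]
  H  [+112.96014 +375.47214 +219.73333]
  H  [-0.15799 +0.39489 +1.00000]
B = K⁻¹H; ‖b₁‖=0.713455, ‖b₂‖=0.713455; λ = 2/(‖b₁‖+‖b₂‖) = 1.401629, sign → tz>0 ⇒ λ=+1.401629
r₁ = λ·B[:,0] = (+0.87759,+0.42520,-0.22144); r₂ = λ·B[:,1] = (-0.24588,+0.79573,+0.55349)
r₃ = r₁×r₂ = (+0.41155,-0.43129,+0.80288); SVD([r₁ r₂ r₃]) → R = UVᵀ:
  R  [+0.87759 -0.24588 +0.41155]
  R  [+0.42520 +0.79573 -0.43129]
  R  [-0.22144 +0.55349 +0.80288]
t = (-0.03545, -0.05048, +1.40163) m
tr R = 2.476206; θ = arccos((tr R − 1)/2) = 0.740542 rad = 42.430°
axis k = ((R−Rᵀ)₃₂, (R−Rᵀ)₁₃, (R−Rᵀ)₂₁) / (2 sinθ) = (+0.729801, +0.469100, +0.497328)
rvec = θ·k = (+0.540448, +0.347388, +0.368292)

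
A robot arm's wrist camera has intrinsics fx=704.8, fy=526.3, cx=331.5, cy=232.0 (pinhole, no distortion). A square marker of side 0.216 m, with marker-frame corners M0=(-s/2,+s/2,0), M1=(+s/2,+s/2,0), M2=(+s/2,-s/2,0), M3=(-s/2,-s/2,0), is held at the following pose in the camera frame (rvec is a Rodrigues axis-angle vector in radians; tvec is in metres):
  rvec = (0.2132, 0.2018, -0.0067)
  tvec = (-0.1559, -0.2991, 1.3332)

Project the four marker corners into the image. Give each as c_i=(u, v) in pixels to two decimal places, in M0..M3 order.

Intrinsics K: fx=704.8, fy=526.3, cx=331.5, cy=232.0
Marker side s = 0.216 m; corners in marker frame (Z=0):
  M0 = (-0.1080, +0.1080, 0)
  M1 = (+0.1080, +0.1080, 0)
  M2 = (+0.1080, -0.1080, 0)
  M3 = (-0.1080, -0.1080, 0)
rvec = (0.2132, 0.2018, -0.0067), |rvec| = θ = 0.29364 rad = 16.824°
Rodrigues: sinθ=0.28943, 1−cosθ=0.04280; R = I + sinθ·[k]× + (1−cosθ)·[k]×²:
    [+0.97976 +0.02796 +0.19820]
    [+0.01475 +0.97741 -0.21082]
    [-0.19962 +0.20948 +0.95722]
t = (-0.1559, -0.2991, 1.3332) m
M0: Pc = R·M0+t = (-0.25869, -0.19513, +1.37738); u = 704.8·(-0.25869)/1.37738 + 331.5 = 199.1273, v = 526.3·(-0.19513)/1.37738 + 232.0 = 157.4395
M1: Pc = R·M1+t = (-0.04707, -0.19195, +1.33426); u = 704.8·(-0.04707)/1.33426 + 331.5 = 306.6384, v = 526.3·(-0.19195)/1.33426 + 232.0 = 156.2870
M2: Pc = R·M2+t = (-0.05311, -0.40307, +1.28902); u = 704.8·(-0.05311)/1.28902 + 331.5 = 302.4633, v = 526.3·(-0.40307)/1.28902 + 232.0 = 67.4294
M3: Pc = R·M3+t = (-0.26473, -0.40625, +1.33214); u = 704.8·(-0.26473)/1.33214 + 331.5 = 191.4357, v = 526.3·(-0.40625)/1.33214 + 232.0 = 71.4972

c0=(199.13, 157.44) c1=(306.64, 156.29) c2=(302.46, 67.43) c3=(191.44, 71.50)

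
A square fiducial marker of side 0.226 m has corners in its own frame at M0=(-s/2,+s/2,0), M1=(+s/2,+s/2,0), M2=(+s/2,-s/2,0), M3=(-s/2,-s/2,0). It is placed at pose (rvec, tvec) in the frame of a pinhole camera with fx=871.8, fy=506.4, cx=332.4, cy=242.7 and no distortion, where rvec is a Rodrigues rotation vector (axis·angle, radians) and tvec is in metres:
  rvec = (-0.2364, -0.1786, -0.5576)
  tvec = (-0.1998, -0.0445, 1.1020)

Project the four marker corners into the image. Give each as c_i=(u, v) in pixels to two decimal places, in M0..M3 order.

Intrinsics K: fx=871.8, fy=506.4, cx=332.4, cy=242.7
Marker side s = 0.226 m; corners in marker frame (Z=0):
  M0 = (-0.1130, +0.1130, 0)
  M1 = (+0.1130, +0.1130, 0)
  M2 = (+0.1130, -0.1130, 0)
  M3 = (-0.1130, -0.1130, 0)
rvec = (-0.2364, -0.1786, -0.5576), |rvec| = θ = 0.63143 rad = 36.178°
Rodrigues: sinθ=0.59030, 1−cosθ=0.19281; R = I + sinθ·[k]× + (1−cosθ)·[k]×²:
    [+0.83421 +0.54170 -0.10322]
    [-0.50086 +0.82261 +0.26916]
    [+0.23071 -0.17284 +0.95755]
t = (-0.1998, -0.0445, 1.1020) m
M0: Pc = R·M0+t = (-0.23285, +0.10505, +1.05640); u = 871.8·(-0.23285)/1.05640 + 332.4 = 140.2355, v = 506.4·(+0.10505)/1.05640 + 242.7 = 293.0584
M1: Pc = R·M1+t = (-0.04432, -0.00814, +1.10854); u = 871.8·(-0.04432)/1.10854 + 332.4 = 297.5432, v = 506.4·(-0.00814)/1.10854 + 242.7 = 238.9805
M2: Pc = R·M2+t = (-0.16675, -0.19405, +1.14760); u = 871.8·(-0.16675)/1.14760 + 332.4 = 205.7280, v = 506.4·(-0.19405)/1.14760 + 242.7 = 157.0709
M3: Pc = R·M3+t = (-0.35528, -0.08086, +1.09546); u = 871.8·(-0.35528)/1.09546 + 332.4 = 49.6593, v = 506.4·(-0.08086)/1.09546 + 242.7 = 205.3217

c0=(140.24, 293.06) c1=(297.54, 238.98) c2=(205.73, 157.07) c3=(49.66, 205.32)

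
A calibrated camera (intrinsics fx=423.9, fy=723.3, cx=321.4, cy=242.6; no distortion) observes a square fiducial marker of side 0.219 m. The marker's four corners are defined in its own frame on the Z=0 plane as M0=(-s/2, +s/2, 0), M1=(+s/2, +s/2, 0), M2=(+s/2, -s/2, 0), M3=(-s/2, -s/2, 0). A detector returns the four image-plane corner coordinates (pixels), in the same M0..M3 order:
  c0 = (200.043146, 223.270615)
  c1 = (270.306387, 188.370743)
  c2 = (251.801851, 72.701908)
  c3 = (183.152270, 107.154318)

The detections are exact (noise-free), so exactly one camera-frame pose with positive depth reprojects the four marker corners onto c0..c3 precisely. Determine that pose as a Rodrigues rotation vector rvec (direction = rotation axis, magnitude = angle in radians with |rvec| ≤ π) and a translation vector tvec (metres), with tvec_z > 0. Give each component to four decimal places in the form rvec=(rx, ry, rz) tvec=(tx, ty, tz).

Intrinsics K: fx=423.9, fy=723.3, cx=321.4, cy=242.6
Marker side s = 0.219 m; corners in marker frame (Z=0):
  M0 = (-0.1095, +0.1095, 0)
  M1 = (+0.1095, +0.1095, 0)
  M2 = (+0.1095, -0.1095, 0)
  M3 = (-0.1095, -0.1095, 0)
Detected image corners:
  c0 = (200.043146, 223.270615) px
  c1 = (270.306387, 188.370743) px
  c2 = (251.801851, 72.701908) px
  c3 = (183.152270, 107.154318) px
Planar DLT: solve 8×8 A·h = b for H (H[2,2]=1):
  H  [+314.14354 +57.55243 +226.17650]
  H  [-160.26597 +513.99800 +147.24736]
  H  [-0.01311 -0.10274 +1.00000]
B = K⁻¹H; ‖b₁‖=0.781902, ‖b₂‖=0.781902; λ = 2/(‖b₁‖+‖b₂‖) = 1.278933, sign → tz>0 ⇒ λ=+1.278933
r₁ = λ·B[:,0] = (+0.96051,-0.27776,-0.01677); r₂ = λ·B[:,1] = (+0.27327,+0.95292,-0.13140)
r₃ = r₁×r₂ = (+0.05248,+0.12163,+0.99119); SVD([r₁ r₂ r₃]) → R = UVᵀ:
  R  [+0.96051 +0.27327 +0.05248]
  R  [-0.27776 +0.95292 +0.12163]
  R  [-0.01677 -0.13140 +0.99119]
t = (-0.28730, -0.16860, +1.27893) m
tr R = 2.904613; θ = arccos((tr R − 1)/2) = 0.310089 rad = 17.767°
axis k = ((R−Rᵀ)₃₂, (R−Rᵀ)₁₃, (R−Rᵀ)₂₁) / (2 sinθ) = (-0.414615, +0.113467, -0.902895)
rvec = θ·k = (-0.128568, +0.035185, -0.279978)

rvec=(-0.1286, 0.0352, -0.2800) tvec=(-0.2873, -0.1686, 1.2789)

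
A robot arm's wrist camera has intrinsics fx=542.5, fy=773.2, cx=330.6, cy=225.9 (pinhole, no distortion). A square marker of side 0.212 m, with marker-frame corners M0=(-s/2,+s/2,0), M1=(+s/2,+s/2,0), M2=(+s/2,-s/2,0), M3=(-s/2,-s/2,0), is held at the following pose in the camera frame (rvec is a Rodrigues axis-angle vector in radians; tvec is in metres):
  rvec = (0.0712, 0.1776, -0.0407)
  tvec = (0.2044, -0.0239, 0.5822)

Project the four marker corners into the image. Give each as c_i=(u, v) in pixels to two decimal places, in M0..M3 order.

Intrinsics K: fx=542.5, fy=773.2, cx=330.6, cy=225.9
Marker side s = 0.212 m; corners in marker frame (Z=0):
  M0 = (-0.1060, +0.1060, 0)
  M1 = (+0.1060, +0.1060, 0)
  M2 = (+0.1060, -0.1060, 0)
  M3 = (-0.1060, -0.1060, 0)
rvec = (0.0712, 0.1776, -0.0407), |rvec| = θ = 0.19562 rad = 11.208°
Rodrigues: sinθ=0.19438, 1−cosθ=0.01907; R = I + sinθ·[k]× + (1−cosθ)·[k]×²:
    [+0.98345 +0.04674 +0.17503]
    [-0.03414 +0.99665 -0.07435]
    [-0.17791 +0.06714 +0.98175]
t = (0.2044, -0.0239, 0.5822) m
M0: Pc = R·M0+t = (+0.10511, +0.08536, +0.60818); u = 542.5·(+0.10511)/0.60818 + 330.6 = 424.3581, v = 773.2·(+0.08536)/0.60818 + 225.9 = 334.4260
M1: Pc = R·M1+t = (+0.31360, +0.07813, +0.57046); u = 542.5·(+0.31360)/0.57046 + 330.6 = 628.8312, v = 773.2·(+0.07813)/0.57046 + 225.9 = 331.7920
M2: Pc = R·M2+t = (+0.30369, -0.13316, +0.55622); u = 542.5·(+0.30369)/0.55622 + 330.6 = 626.7982, v = 773.2·(-0.13316)/0.55622 + 225.9 = 40.7913
M3: Pc = R·M3+t = (+0.09520, -0.12593, +0.59394); u = 542.5·(+0.09520)/0.59394 + 330.6 = 417.5539, v = 773.2·(-0.12593)/0.59394 + 225.9 = 61.9681

c0=(424.36, 334.43) c1=(628.83, 331.79) c2=(626.80, 40.79) c3=(417.55, 61.97)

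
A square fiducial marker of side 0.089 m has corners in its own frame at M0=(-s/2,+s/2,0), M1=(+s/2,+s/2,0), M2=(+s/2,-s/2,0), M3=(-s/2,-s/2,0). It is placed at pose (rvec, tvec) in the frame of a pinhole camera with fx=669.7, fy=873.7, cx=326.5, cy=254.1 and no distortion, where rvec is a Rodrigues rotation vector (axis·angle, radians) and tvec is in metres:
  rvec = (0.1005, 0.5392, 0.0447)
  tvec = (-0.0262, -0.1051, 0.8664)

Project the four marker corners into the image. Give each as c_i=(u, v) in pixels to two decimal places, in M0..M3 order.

Intrinsics K: fx=669.7, fy=873.7, cx=326.5, cy=254.1
Marker side s = 0.089 m; corners in marker frame (Z=0):
  M0 = (-0.0445, +0.0445, 0)
  M1 = (+0.0445, +0.0445, 0)
  M2 = (+0.0445, -0.0445, 0)
  M3 = (-0.0445, -0.0445, 0)
rvec = (0.1005, 0.5392, 0.0447), |rvec| = θ = 0.55030 rad = 31.530°
Rodrigues: sinθ=0.52295, 1−cosθ=0.14763; R = I + sinθ·[k]× + (1−cosθ)·[k]×²:
    [+0.85729 -0.01606 +0.51458]
    [+0.06890 +0.99410 -0.08375]
    [-0.51020 +0.10725 +0.85334]
t = (-0.0262, -0.1051, 0.8664) m
M0: Pc = R·M0+t = (-0.06506, -0.06393, +0.89388); u = 669.7·(-0.06506)/0.89388 + 326.5 = 277.7535, v = 873.7·(-0.06393)/0.89388 + 254.1 = 191.6147
M1: Pc = R·M1+t = (+0.01123, -0.05780, +0.84847); u = 669.7·(+0.01123)/0.84847 + 326.5 = 335.3676, v = 873.7·(-0.05780)/0.84847 + 254.1 = 194.5847
M2: Pc = R·M2+t = (+0.01266, -0.14627, +0.83892); u = 669.7·(+0.01266)/0.83892 + 326.5 = 336.6095, v = 873.7·(-0.14627)/0.83892 + 254.1 = 101.7647
M3: Pc = R·M3+t = (-0.06363, -0.15240, +0.88433); u = 669.7·(-0.06363)/0.88433 + 326.5 = 278.3097, v = 873.7·(-0.15240)/0.88433 + 254.1 = 103.5288

c0=(277.75, 191.61) c1=(335.37, 194.58) c2=(336.61, 101.76) c3=(278.31, 103.53)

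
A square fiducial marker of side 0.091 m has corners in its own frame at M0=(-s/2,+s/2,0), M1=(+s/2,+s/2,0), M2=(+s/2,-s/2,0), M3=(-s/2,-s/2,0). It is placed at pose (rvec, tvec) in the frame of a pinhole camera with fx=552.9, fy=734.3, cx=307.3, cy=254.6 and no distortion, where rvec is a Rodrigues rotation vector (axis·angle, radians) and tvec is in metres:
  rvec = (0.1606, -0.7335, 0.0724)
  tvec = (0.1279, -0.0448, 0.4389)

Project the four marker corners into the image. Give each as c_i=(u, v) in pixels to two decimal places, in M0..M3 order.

c0=(425.73, 253.88) c1=(488.99, 255.31) c2=(506.50, 113.44) c3=(444.17, 90.45)

Intrinsics K: fx=552.9, fy=734.3, cx=307.3, cy=254.6
Marker side s = 0.091 m; corners in marker frame (Z=0):
  M0 = (-0.0455, +0.0455, 0)
  M1 = (+0.0455, +0.0455, 0)
  M2 = (+0.0455, -0.0455, 0)
  M3 = (-0.0455, -0.0455, 0)
rvec = (0.1606, -0.7335, 0.0724), |rvec| = θ = 0.75436 rad = 43.222°
Rodrigues: sinθ=0.68482, 1−cosθ=0.27129; R = I + sinθ·[k]× + (1−cosθ)·[k]×²:
    [+0.74101 -0.12189 -0.66034]
    [+0.00957 +0.98520 -0.17111]
    [+0.67143 +0.12048 +0.73121]
t = (0.1279, -0.0448, 0.4389) m
M0: Pc = R·M0+t = (+0.08864, -0.00041, +0.41383); u = 552.9·(+0.08864)/0.41383 + 307.3 = 425.7253, v = 734.3·(-0.00041)/0.41383 + 254.6 = 253.8752
M1: Pc = R·M1+t = (+0.15607, +0.00046, +0.47493); u = 552.9·(+0.15607)/0.47493 + 307.3 = 488.9916, v = 734.3·(+0.00046)/0.47493 + 254.6 = 255.3145
M2: Pc = R·M2+t = (+0.16716, -0.08919, +0.46397); u = 552.9·(+0.16716)/0.46397 + 307.3 = 506.5026, v = 734.3·(-0.08919)/0.46397 + 254.6 = 113.4409
M3: Pc = R·M3+t = (+0.09973, -0.09006, +0.40287); u = 552.9·(+0.09973)/0.40287 + 307.3 = 444.1703, v = 734.3·(-0.09006)/0.40287 + 254.6 = 90.4455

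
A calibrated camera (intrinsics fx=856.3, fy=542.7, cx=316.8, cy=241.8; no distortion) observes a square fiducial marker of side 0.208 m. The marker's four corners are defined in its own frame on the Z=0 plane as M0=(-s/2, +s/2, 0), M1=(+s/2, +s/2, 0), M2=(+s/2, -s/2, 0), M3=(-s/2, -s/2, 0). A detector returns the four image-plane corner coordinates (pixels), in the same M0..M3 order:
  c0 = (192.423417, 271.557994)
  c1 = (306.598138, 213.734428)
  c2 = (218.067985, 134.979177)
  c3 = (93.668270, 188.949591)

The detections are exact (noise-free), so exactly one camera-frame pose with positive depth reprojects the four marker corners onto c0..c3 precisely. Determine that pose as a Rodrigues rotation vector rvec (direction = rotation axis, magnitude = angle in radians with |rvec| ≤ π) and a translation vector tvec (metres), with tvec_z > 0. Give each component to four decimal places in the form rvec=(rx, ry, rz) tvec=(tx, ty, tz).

rvec=(0.0412, -0.4353, -0.6468) tvec=(-0.1480, -0.0835, 1.1382)

Intrinsics K: fx=856.3, fy=542.7, cx=316.8, cy=241.8
Marker side s = 0.208 m; corners in marker frame (Z=0):
  M0 = (-0.1040, +0.1040, 0)
  M1 = (+0.1040, +0.1040, 0)
  M2 = (+0.1040, -0.1040, 0)
  M3 = (-0.1040, -0.1040, 0)
Detected image corners:
  c0 = (192.423417, 271.557994) px
  c1 = (306.598138, 213.734428) px
  c2 = (218.067985, 134.979177) px
  c3 = (93.668270, 188.949591) px
Planar DLT: solve 8×8 A·h = b for H (H[2,2]=1):
  H  [+640.73964 +479.79242 +205.49036]
  H  [-201.38106 +417.95457 +201.96558]
  H  [+0.33365 +0.15018 +1.00000]
B = K⁻¹H; ‖b₁‖=0.878550, ‖b₂‖=0.878550; λ = 2/(‖b₁‖+‖b₂‖) = 1.138239, sign → tz>0 ⇒ λ=+1.138239
r₁ = λ·B[:,0] = (+0.71120,-0.59158,+0.37977); r₂ = λ·B[:,1] = (+0.57452,+0.80044,+0.17094)
r₃ = r₁×r₂ = (-0.40511,+0.09661,+0.90915); SVD([r₁ r₂ r₃]) → R = UVᵀ:
  R  [+0.71120 +0.57452 -0.40511]
  R  [-0.59158 +0.80044 +0.09661]
  R  [+0.37977 +0.17094 +0.90915]
t = (-0.14796, -0.08355, +1.13824) m
tr R = 2.420790; θ = arccos((tr R − 1)/2) = 0.780737 rad = 44.733°
axis k = ((R−Rᵀ)₃₂, (R−Rᵀ)₁₃, (R−Rᵀ)₂₁) / (2 sinθ) = (+0.052805, -0.557602, -0.828427)
rvec = θ·k = (+0.041227, -0.435341, -0.646784)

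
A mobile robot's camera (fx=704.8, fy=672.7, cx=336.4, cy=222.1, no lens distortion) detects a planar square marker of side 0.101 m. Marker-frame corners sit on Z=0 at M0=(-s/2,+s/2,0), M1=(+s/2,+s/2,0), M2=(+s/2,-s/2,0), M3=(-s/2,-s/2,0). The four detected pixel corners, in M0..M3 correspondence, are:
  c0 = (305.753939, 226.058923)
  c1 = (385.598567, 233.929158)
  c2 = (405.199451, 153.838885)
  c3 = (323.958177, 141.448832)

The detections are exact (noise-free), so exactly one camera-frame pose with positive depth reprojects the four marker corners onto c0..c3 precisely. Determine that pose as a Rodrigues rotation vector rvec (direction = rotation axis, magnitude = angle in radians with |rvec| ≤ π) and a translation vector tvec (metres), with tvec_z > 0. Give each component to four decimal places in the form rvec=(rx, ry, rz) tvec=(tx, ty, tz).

Intrinsics K: fx=704.8, fy=672.7, cx=336.4, cy=222.1
Marker side s = 0.101 m; corners in marker frame (Z=0):
  M0 = (-0.0505, +0.0505, 0)
  M1 = (+0.0505, +0.0505, 0)
  M2 = (+0.0505, -0.0505, 0)
  M3 = (-0.0505, -0.0505, 0)
Detected image corners:
  c0 = (305.753939, 226.058923) px
  c1 = (385.598567, 233.929158) px
  c2 = (405.199451, 153.838885) px
  c3 = (323.958177, 141.448832) px
Planar DLT: solve 8×8 A·h = b for H (H[2,2]=1):
  H  [+977.63175 -84.05116 +356.02113]
  H  [+195.82263 +869.68810 +189.55352]
  H  [+0.50764 +0.29083 +1.00000]
B = K⁻¹H; ‖b₁‖=1.258387, ‖b₂‖=1.258387; λ = 2/(‖b₁‖+‖b₂‖) = 0.794668, sign → tz>0 ⇒ λ=+0.794668
r₁ = λ·B[:,0] = (+0.90974,+0.09814,+0.40341); r₂ = λ·B[:,1] = (-0.20508,+0.95107,+0.23111)
r₃ = r₁×r₂ = (-0.36099,-0.29298,+0.88535); SVD([r₁ r₂ r₃]) → R = UVᵀ:
  R  [+0.90974 -0.20508 -0.36099]
  R  [+0.09814 +0.95107 -0.29298]
  R  [+0.40341 +0.23111 +0.88535]
t = (+0.02212, -0.03845, +0.79467) m
tr R = 2.746164; θ = arccos((tr R − 1)/2) = 0.509308 rad = 29.181°
axis k = ((R−Rᵀ)₃₂, (R−Rᵀ)₁₃, (R−Rᵀ)₂₁) / (2 sinθ) = (+0.537447, -0.783879, +0.310942)
rvec = θ·k = (+0.273726, -0.399236, +0.158365)

rvec=(0.2737, -0.3992, 0.1584) tvec=(0.0221, -0.0384, 0.7947)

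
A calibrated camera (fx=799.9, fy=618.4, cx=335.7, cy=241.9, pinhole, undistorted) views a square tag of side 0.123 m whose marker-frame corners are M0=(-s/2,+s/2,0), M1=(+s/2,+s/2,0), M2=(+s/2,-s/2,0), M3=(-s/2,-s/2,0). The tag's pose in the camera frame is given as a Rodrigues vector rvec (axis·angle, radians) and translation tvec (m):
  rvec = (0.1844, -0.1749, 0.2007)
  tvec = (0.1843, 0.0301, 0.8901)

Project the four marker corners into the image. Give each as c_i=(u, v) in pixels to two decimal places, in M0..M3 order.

Intrinsics K: fx=799.9, fy=618.4, cx=335.7, cy=241.9
Marker side s = 0.123 m; corners in marker frame (Z=0):
  M0 = (-0.0615, +0.0615, 0)
  M1 = (+0.0615, +0.0615, 0)
  M2 = (+0.0615, -0.0615, 0)
  M3 = (-0.0615, -0.0615, 0)
rvec = (0.1844, -0.1749, 0.2007), |rvec| = θ = 0.32384 rad = 18.555°
Rodrigues: sinθ=0.31821, 1−cosθ=0.05198; R = I + sinθ·[k]× + (1−cosθ)·[k]×²:
    [+0.96487 -0.21320 -0.15352]
    [+0.18122 +0.96318 -0.19859]
    [+0.19020 +0.16380 +0.96798]
t = (0.1843, 0.0301, 0.8901) m
M0: Pc = R·M0+t = (+0.11185, +0.07819, +0.88848); u = 799.9·(+0.11185)/0.88848 + 335.7 = 436.3981, v = 618.4·(+0.07819)/0.88848 + 241.9 = 296.3223
M1: Pc = R·M1+t = (+0.23053, +0.10048, +0.91187); u = 799.9·(+0.23053)/0.91187 + 335.7 = 537.9211, v = 618.4·(+0.10048)/0.91187 + 241.9 = 310.0428
M2: Pc = R·M2+t = (+0.25675, -0.01799, +0.89172); u = 799.9·(+0.25675)/0.89172 + 335.7 = 566.0126, v = 618.4·(-0.01799)/0.89172 + 241.9 = 229.4239
M3: Pc = R·M3+t = (+0.13807, -0.04028, +0.86833); u = 799.9·(+0.13807)/0.86833 + 335.7 = 462.8910, v = 618.4·(-0.04028)/0.86833 + 241.9 = 213.2130

c0=(436.40, 296.32) c1=(537.92, 310.04) c2=(566.01, 229.42) c3=(462.89, 213.21)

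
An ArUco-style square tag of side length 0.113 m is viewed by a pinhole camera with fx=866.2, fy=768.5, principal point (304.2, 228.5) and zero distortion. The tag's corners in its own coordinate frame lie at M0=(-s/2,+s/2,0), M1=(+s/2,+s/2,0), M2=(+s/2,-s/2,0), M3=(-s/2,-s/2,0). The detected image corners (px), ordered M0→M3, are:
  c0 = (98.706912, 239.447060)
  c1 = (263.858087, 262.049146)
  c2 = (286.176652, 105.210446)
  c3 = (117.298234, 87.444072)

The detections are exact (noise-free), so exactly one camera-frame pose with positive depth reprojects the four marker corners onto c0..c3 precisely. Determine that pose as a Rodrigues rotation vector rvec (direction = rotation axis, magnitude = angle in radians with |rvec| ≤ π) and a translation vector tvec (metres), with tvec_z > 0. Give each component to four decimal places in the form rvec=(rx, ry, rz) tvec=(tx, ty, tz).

rvec=(0.0789, 0.1737, 0.1365) tvec=(-0.0737, -0.0396, 0.5592)

Intrinsics K: fx=866.2, fy=768.5, cx=304.2, cy=228.5
Marker side s = 0.113 m; corners in marker frame (Z=0):
  M0 = (-0.0565, +0.0565, 0)
  M1 = (+0.0565, +0.0565, 0)
  M2 = (+0.0565, -0.0565, 0)
  M3 = (-0.0565, -0.0565, 0)
Detected image corners:
  c0 = (98.706912, 239.447060) px
  c1 = (263.858087, 262.049146) px
  c2 = (286.176652, 105.210446) px
  c3 = (117.298234, 87.444072) px
Planar DLT: solve 8×8 A·h = b for H (H[2,2]=1):
  H  [+1420.75522 -149.91074 +190.01015]
  H  [+127.07302 +1394.13119 +174.06991]
  H  [-0.29817 +0.16098 +1.00000]
B = K⁻¹H; ‖b₁‖=1.788351, ‖b₂‖=1.788351; λ = 2/(‖b₁‖+‖b₂‖) = 0.559174, sign → tz>0 ⇒ λ=+0.559174
r₁ = λ·B[:,0] = (+0.97572,+0.14203,-0.16673); r₂ = λ·B[:,1] = (-0.12839,+0.98763,+0.09001)
r₃ = r₁×r₂ = (+0.17745,-0.06642,+0.98189); SVD([r₁ r₂ r₃]) → R = UVᵀ:
  R  [+0.97572 -0.12839 +0.17745]
  R  [+0.14203 +0.98763 -0.06642]
  R  [-0.16673 +0.09001 +0.98189]
t = (-0.07372, -0.03960, +0.55917) m
tr R = 2.945236; θ = arccos((tr R − 1)/2) = 0.234555 rad = 13.439°
axis k = ((R−Rᵀ)₃₂, (R−Rᵀ)₁₃, (R−Rᵀ)₂₁) / (2 sinθ) = (+0.336554, +0.740452, +0.581775)
rvec = θ·k = (+0.078940, +0.173676, +0.136458)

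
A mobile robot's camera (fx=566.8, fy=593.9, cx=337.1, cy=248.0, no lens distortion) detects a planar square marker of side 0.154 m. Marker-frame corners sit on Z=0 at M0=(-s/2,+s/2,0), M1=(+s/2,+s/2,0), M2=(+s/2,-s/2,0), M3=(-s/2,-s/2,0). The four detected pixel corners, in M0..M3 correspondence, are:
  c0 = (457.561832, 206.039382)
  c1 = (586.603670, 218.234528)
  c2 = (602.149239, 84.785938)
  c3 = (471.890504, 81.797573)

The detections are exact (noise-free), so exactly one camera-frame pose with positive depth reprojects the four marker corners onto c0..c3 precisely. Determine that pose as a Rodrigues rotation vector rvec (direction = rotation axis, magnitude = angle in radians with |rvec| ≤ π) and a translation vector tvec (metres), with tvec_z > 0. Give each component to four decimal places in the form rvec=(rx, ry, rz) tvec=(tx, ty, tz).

Intrinsics K: fx=566.8, fy=593.9, cx=337.1, cy=248.0
Marker side s = 0.154 m; corners in marker frame (Z=0):
  M0 = (-0.0770, +0.0770, 0)
  M1 = (+0.0770, +0.0770, 0)
  M2 = (+0.0770, -0.0770, 0)
  M3 = (-0.0770, -0.0770, 0)
Detected image corners:
  c0 = (457.561832, 206.039382) px
  c1 = (586.603670, 218.234528) px
  c2 = (602.149239, 84.785938) px
  c3 = (471.890504, 81.797573) px
Planar DLT: solve 8×8 A·h = b for H (H[2,2]=1):
  H  [+595.93828 -92.91336 +527.22877]
  H  [-19.29011 +836.68707 +147.61551]
  H  [-0.46444 +0.00744 +1.00000]
B = K⁻¹H; ‖b₁‖=1.415759, ‖b₂‖=1.415759; λ = 2/(‖b₁‖+‖b₂‖) = 0.706335, sign → tz>0 ⇒ λ=+0.706335
r₁ = λ·B[:,0] = (+0.93775,+0.11404,-0.32805); r₂ = λ·B[:,1] = (-0.11891,+0.99289,+0.00525)
r₃ = r₁×r₂ = (+0.32632,+0.03408,+0.94465); SVD([r₁ r₂ r₃]) → R = UVᵀ:
  R  [+0.93775 -0.11891 +0.32632]
  R  [+0.11404 +0.99289 +0.03408]
  R  [-0.32805 +0.00525 +0.94465]
t = (+0.23693, -0.11939, +0.70633) m
tr R = 2.875288; θ = arccos((tr R − 1)/2) = 0.355007 rad = 20.340°
axis k = ((R−Rᵀ)₃₂, (R−Rᵀ)₁₃, (R−Rᵀ)₂₁) / (2 sinθ) = (-0.041465, +0.941271, +0.335096)
rvec = θ·k = (-0.014721, +0.334158, +0.118961)

rvec=(-0.0147, 0.3342, 0.1190) tvec=(0.2369, -0.1194, 0.7063)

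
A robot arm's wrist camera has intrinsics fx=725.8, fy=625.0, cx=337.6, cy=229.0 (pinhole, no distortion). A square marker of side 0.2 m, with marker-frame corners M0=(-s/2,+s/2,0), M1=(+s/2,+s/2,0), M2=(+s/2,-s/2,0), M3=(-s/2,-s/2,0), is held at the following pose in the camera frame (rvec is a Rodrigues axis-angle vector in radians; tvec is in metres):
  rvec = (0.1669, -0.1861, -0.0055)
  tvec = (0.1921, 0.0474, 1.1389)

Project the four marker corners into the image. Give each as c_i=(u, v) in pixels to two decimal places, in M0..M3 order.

Intrinsics K: fx=725.8, fy=625.0, cx=337.6, cy=229.0
Marker side s = 0.2 m; corners in marker frame (Z=0):
  M0 = (-0.1000, +0.1000, 0)
  M1 = (+0.1000, +0.1000, 0)
  M2 = (+0.1000, -0.1000, 0)
  M3 = (-0.1000, -0.1000, 0)
rvec = (0.1669, -0.1861, -0.0055), |rvec| = θ = 0.25004 rad = 14.326°
Rodrigues: sinθ=0.24744, 1−cosθ=0.03110; R = I + sinθ·[k]× + (1−cosθ)·[k]×²:
    [+0.98276 -0.01001 -0.18462]
    [-0.02089 +0.98613 -0.16466]
    [+0.18371 +0.16568 +0.96892]
t = (0.1921, 0.0474, 1.1389) m
M0: Pc = R·M0+t = (+0.09282, +0.14810, +1.13710); u = 725.8·(+0.09282)/1.13710 + 337.6 = 396.8485, v = 625.0·(+0.14810)/1.13710 + 229.0 = 310.4037
M1: Pc = R·M1+t = (+0.28938, +0.14392, +1.17384); u = 725.8·(+0.28938)/1.17384 + 337.6 = 516.5245, v = 625.0·(+0.14392)/1.17384 + 229.0 = 305.6309
M2: Pc = R·M2+t = (+0.29138, -0.05330, +1.14070); u = 725.8·(+0.29138)/1.14070 + 337.6 = 522.9953, v = 625.0·(-0.05330)/1.14070 + 229.0 = 199.7953
M3: Pc = R·M3+t = (+0.09482, -0.04912, +1.10396); u = 725.8·(+0.09482)/1.10396 + 337.6 = 399.9426, v = 625.0·(-0.04912)/1.10396 + 229.0 = 201.1889

c0=(396.85, 310.40) c1=(516.52, 305.63) c2=(523.00, 199.80) c3=(399.94, 201.19)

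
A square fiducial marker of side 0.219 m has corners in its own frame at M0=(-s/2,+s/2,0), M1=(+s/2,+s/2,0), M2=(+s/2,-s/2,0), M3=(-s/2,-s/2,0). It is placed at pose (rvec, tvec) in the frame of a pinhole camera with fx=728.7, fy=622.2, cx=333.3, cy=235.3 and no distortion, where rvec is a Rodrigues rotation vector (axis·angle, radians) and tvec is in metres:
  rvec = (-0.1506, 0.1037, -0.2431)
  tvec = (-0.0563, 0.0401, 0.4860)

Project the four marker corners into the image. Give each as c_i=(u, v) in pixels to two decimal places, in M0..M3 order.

Intrinsics K: fx=728.7, fy=622.2, cx=333.3, cy=235.3
Marker side s = 0.219 m; corners in marker frame (Z=0):
  M0 = (-0.1095, +0.1095, 0)
  M1 = (+0.1095, +0.1095, 0)
  M2 = (+0.1095, -0.1095, 0)
  M3 = (-0.1095, -0.1095, 0)
rvec = (-0.1506, 0.1037, -0.2431), |rvec| = θ = 0.30419 rad = 17.429°
Rodrigues: sinθ=0.29952, 1−cosθ=0.04591; R = I + sinθ·[k]× + (1−cosθ)·[k]×²:
    [+0.96534 +0.23162 +0.12027]
    [-0.24712 +0.95943 +0.13578]
    [-0.08394 -0.16080 +0.98341]
t = (-0.0563, 0.0401, 0.4860) m
M0: Pc = R·M0+t = (-0.13664, +0.17222, +0.47758); u = 728.7·(-0.13664)/0.47758 + 333.3 = 124.8102, v = 622.2·(+0.17222)/0.47758 + 235.3 = 459.6645
M1: Pc = R·M1+t = (+0.07477, +0.11810, +0.45920); u = 728.7·(+0.07477)/0.45920 + 333.3 = 451.9474, v = 622.2·(+0.11810)/0.45920 + 235.3 = 395.3180
M2: Pc = R·M2+t = (+0.02404, -0.09202, +0.49442); u = 728.7·(+0.02404)/0.49442 + 333.3 = 368.7356, v = 622.2·(-0.09202)/0.49442 + 235.3 = 119.5014
M3: Pc = R·M3+t = (-0.18737, -0.03790, +0.51280); u = 728.7·(-0.18737)/0.51280 + 333.3 = 67.0463, v = 622.2·(-0.03790)/0.51280 + 235.3 = 189.3171

c0=(124.81, 459.66) c1=(451.95, 395.32) c2=(368.74, 119.50) c3=(67.05, 189.32)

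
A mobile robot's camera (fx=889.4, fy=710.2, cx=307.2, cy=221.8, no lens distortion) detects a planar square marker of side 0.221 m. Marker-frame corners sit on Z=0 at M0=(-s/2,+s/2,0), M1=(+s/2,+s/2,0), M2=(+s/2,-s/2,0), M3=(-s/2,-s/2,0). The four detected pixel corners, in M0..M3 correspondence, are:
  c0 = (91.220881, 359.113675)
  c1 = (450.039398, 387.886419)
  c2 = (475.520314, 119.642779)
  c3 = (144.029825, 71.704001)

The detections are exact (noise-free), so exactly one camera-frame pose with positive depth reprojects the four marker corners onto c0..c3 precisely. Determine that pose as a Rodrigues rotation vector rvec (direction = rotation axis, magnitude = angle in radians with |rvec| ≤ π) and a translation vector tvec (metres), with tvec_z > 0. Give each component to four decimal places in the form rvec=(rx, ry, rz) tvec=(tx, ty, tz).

rvec=(-0.1659, -0.2111, 0.1249) tvec=(-0.0059, 0.0068, 0.5554)

Intrinsics K: fx=889.4, fy=710.2, cx=307.2, cy=221.8
Marker side s = 0.221 m; corners in marker frame (Z=0):
  M0 = (-0.1105, +0.1105, 0)
  M1 = (+0.1105, +0.1105, 0)
  M2 = (+0.1105, -0.1105, 0)
  M3 = (-0.1105, -0.1105, 0)
Detected image corners:
  c0 = (91.220881, 359.113675) px
  c1 = (450.039398, 387.886419) px
  c2 = (475.520314, 119.642779) px
  c3 = (144.029825, 71.704001) px
Planar DLT: solve 8×8 A·h = b for H (H[2,2]=1):
  H  [+1662.93643 -266.94474 +297.67968]
  H  [+258.60039 +1180.85683 +230.46172]
  H  [+0.35604 -0.31788 +1.00000]
B = K⁻¹H; ‖b₁‖=1.800522, ‖b₂‖=1.800522; λ = 2/(‖b₁‖+‖b₂‖) = 0.555394, sign → tz>0 ⇒ λ=+0.555394
r₁ = λ·B[:,0] = (+0.97014,+0.14048,+0.19774); r₂ = λ·B[:,1] = (-0.10572,+0.97860,-0.17655)
r₃ = r₁×r₂ = (-0.21831,+0.15037,+0.96422); SVD([r₁ r₂ r₃]) → R = UVᵀ:
  R  [+0.97014 -0.10572 -0.21831]
  R  [+0.14048 +0.97860 +0.15037]
  R  [+0.19774 -0.17655 +0.96422]
t = (-0.00595, +0.00677, +0.55539) m
tr R = 2.912959; θ = arccos((tr R − 1)/2) = 0.296109 rad = 16.966°
axis k = ((R−Rᵀ)₃₂, (R−Rᵀ)₁₃, (R−Rᵀ)₂₁) / (2 sinθ) = (-0.560187, -0.712905, +0.421849)
rvec = θ·k = (-0.165876, -0.211097, +0.124913)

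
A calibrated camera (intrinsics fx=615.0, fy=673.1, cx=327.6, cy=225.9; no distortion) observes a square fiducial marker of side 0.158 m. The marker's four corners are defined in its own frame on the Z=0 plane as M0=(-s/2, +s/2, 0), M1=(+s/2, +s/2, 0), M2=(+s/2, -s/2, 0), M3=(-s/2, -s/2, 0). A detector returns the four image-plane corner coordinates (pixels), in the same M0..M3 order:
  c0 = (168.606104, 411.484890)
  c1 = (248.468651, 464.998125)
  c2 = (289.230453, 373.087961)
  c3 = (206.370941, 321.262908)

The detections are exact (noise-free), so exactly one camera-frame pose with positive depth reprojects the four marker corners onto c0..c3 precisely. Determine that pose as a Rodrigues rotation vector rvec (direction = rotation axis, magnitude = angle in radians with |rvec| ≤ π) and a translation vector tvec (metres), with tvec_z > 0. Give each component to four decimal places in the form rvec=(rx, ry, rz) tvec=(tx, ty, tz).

rvec=(0.0914, 0.2284, 0.4581) tvec=(-0.1636, 0.2488, 1.0033)

Intrinsics K: fx=615.0, fy=673.1, cx=327.6, cy=225.9
Marker side s = 0.158 m; corners in marker frame (Z=0):
  M0 = (-0.0790, +0.0790, 0)
  M1 = (+0.0790, +0.0790, 0)
  M2 = (+0.0790, -0.0790, 0)
  M3 = (-0.0790, -0.0790, 0)
Detected image corners:
  c0 = (168.606104, 411.484890) px
  c1 = (248.468651, 464.998125) px
  c2 = (289.230453, 373.087961) px
  c3 = (206.370941, 321.262908) px
Planar DLT: solve 8×8 A·h = b for H (H[2,2]=1):
  H  [+469.85813 -216.86738 +227.32145]
  H  [+255.98792 +630.47745 +392.79473]
  H  [-0.19714 +0.13800 +1.00000]
B = K⁻¹H; ‖b₁‖=0.996687, ‖b₂‖=0.996687; λ = 2/(‖b₁‖+‖b₂‖) = 1.003324, sign → tz>0 ⇒ λ=+1.003324
r₁ = λ·B[:,0] = (+0.87190,+0.44796,-0.19780); r₂ = λ·B[:,1] = (-0.42756,+0.89332,+0.13846)
r₃ = r₁×r₂ = (+0.23872,-0.03615,+0.97042); SVD([r₁ r₂ r₃]) → R = UVᵀ:
  R  [+0.87190 -0.42756 +0.23872]
  R  [+0.44796 +0.89332 -0.03615]
  R  [-0.19780 +0.13846 +0.97042]
t = (-0.16360, +0.24877, +1.00332) m
tr R = 2.735638; θ = arccos((tr R − 1)/2) = 0.520000 rad = 29.794°
axis k = ((R−Rᵀ)₃₂, (R−Rᵀ)₁₃, (R−Rᵀ)₂₁) / (2 sinθ) = (+0.175704, +0.439258, +0.881011)
rvec = θ·k = (+0.091366, +0.228414, +0.458126)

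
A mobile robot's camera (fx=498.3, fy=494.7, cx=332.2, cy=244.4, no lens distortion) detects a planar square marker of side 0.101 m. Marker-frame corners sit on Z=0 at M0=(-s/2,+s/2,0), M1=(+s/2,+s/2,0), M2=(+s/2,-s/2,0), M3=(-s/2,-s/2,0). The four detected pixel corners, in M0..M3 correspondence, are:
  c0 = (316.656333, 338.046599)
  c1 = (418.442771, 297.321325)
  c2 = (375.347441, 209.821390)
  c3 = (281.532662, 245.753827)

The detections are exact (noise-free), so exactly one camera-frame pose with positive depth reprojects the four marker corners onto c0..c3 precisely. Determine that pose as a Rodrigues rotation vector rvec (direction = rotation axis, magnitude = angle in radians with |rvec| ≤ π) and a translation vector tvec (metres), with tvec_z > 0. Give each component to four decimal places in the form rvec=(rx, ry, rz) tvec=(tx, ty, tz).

Intrinsics K: fx=498.3, fy=494.7, cx=332.2, cy=244.4
Marker side s = 0.101 m; corners in marker frame (Z=0):
  M0 = (-0.0505, +0.0505, 0)
  M1 = (+0.0505, +0.0505, 0)
  M2 = (+0.0505, -0.0505, 0)
  M3 = (-0.0505, -0.0505, 0)
Detected image corners:
  c0 = (316.656333, 338.046599) px
  c1 = (418.442771, 297.321325) px
  c2 = (375.347441, 209.821390) px
  c3 = (281.532662, 245.753827) px
Planar DLT: solve 8×8 A·h = b for H (H[2,2]=1):
  H  [+1021.22939 +84.84597 +347.52359]
  H  [-335.62812 +652.64617 +270.60946]
  H  [+0.15701 -0.86981 +1.00000]
B = K⁻¹H; ‖b₁‖=2.092432, ‖b₂‖=2.092432; λ = 2/(‖b₁‖+‖b₂‖) = 0.477913, sign → tz>0 ⇒ λ=+0.477913
r₁ = λ·B[:,0] = (+0.92942,-0.36131,+0.07504); r₂ = λ·B[:,1] = (+0.35850,+0.83587,-0.41569)
r₃ = r₁×r₂ = (+0.08747,+0.41326,+0.90640); SVD([r₁ r₂ r₃]) → R = UVᵀ:
  R  [+0.92942 +0.35850 +0.08747]
  R  [-0.36131 +0.83587 +0.41326]
  R  [+0.07504 -0.41569 +0.90640]
t = (+0.01470, +0.02532, +0.47791) m
tr R = 2.671692; θ = arccos((tr R − 1)/2) = 0.581124 rad = 33.296°
axis k = ((R−Rᵀ)₃₂, (R−Rᵀ)₁₃, (R−Rᵀ)₂₁) / (2 sinθ) = (-0.755013, +0.011324, -0.655612)
rvec = θ·k = (-0.438756, +0.006581, -0.380992)

rvec=(-0.4388, 0.0066, -0.3810) tvec=(0.0147, 0.0253, 0.4779)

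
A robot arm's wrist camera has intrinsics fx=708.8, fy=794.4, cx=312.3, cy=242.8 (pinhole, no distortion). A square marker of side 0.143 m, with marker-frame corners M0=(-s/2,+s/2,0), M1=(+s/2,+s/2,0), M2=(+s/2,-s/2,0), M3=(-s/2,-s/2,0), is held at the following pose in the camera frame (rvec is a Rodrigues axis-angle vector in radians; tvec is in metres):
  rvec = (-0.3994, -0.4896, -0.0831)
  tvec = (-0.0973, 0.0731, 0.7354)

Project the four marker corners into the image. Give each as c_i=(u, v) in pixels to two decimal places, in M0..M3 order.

Intrinsics K: fx=708.8, fy=794.4, cx=312.3, cy=242.8
Marker side s = 0.143 m; corners in marker frame (Z=0):
  M0 = (-0.0715, +0.0715, 0)
  M1 = (+0.0715, +0.0715, 0)
  M2 = (+0.0715, -0.0715, 0)
  M3 = (-0.0715, -0.0715, 0)
rvec = (-0.3994, -0.4896, -0.0831), |rvec| = θ = 0.63729 rad = 36.514°
Rodrigues: sinθ=0.59502, 1−cosθ=0.19629; R = I + sinθ·[k]× + (1−cosθ)·[k]×²:
    [+0.88081 +0.17210 -0.44108]
    [+0.01692 +0.91957 +0.39257]
    [+0.47317 -0.35325 +0.80705]
t = (-0.0973, 0.0731, 0.7354) m
M0: Pc = R·M0+t = (-0.14797, +0.13764, +0.67631); u = 708.8·(-0.14797)/0.67631 + 312.3 = 157.2187, v = 794.4·(+0.13764)/0.67631 + 242.8 = 404.4718
M1: Pc = R·M1+t = (-0.02202, +0.14006, +0.74397); u = 708.8·(-0.02202)/0.74397 + 312.3 = 291.3238, v = 794.4·(+0.14006)/0.74397 + 242.8 = 392.3517
M2: Pc = R·M2+t = (-0.04663, +0.00856, +0.79449); u = 708.8·(-0.04663)/0.79449 + 312.3 = 270.7019, v = 794.4·(+0.00856)/0.79449 + 242.8 = 251.3599
M3: Pc = R·M3+t = (-0.17258, +0.00614, +0.72683); u = 708.8·(-0.17258)/0.72683 + 312.3 = 143.9973, v = 794.4·(+0.00614)/0.72683 + 242.8 = 249.5122

c0=(157.22, 404.47) c1=(291.32, 392.35) c2=(270.70, 251.36) c3=(144.00, 249.51)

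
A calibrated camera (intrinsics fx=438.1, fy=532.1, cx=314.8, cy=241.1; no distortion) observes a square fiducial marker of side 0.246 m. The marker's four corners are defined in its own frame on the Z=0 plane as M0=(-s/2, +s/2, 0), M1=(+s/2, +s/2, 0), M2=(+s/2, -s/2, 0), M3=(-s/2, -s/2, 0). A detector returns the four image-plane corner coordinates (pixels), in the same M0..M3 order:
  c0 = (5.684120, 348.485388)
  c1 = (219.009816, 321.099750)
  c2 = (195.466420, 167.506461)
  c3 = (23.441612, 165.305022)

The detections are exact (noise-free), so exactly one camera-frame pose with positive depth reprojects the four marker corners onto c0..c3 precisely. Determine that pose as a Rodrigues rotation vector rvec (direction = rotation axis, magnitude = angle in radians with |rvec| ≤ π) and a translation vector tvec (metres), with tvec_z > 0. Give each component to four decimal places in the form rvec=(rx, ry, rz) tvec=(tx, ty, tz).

Intrinsics K: fx=438.1, fy=532.1, cx=314.8, cy=241.1
Marker side s = 0.246 m; corners in marker frame (Z=0):
  M0 = (-0.1230, +0.1230, 0)
  M1 = (+0.1230, +0.1230, 0)
  M2 = (+0.1230, -0.1230, 0)
  M3 = (-0.1230, -0.1230, 0)
Detected image corners:
  c0 = (5.684120, 348.485388) px
  c1 = (219.009816, 321.099750) px
  c2 = (195.466420, 167.506461) px
  c3 = (23.441612, 165.305022) px
Planar DLT: solve 8×8 A·h = b for H (H[2,2]=1):
  H  [+846.04032 -79.25946 +118.42667]
  H  [+117.81211 +458.90136 +240.97259]
  H  [+0.64838 -0.88110 +1.00000]
B = K⁻¹H; ‖b₁‖=1.603940, ‖b₂‖=1.603940; λ = 2/(‖b₁‖+‖b₂‖) = 0.623465, sign → tz>0 ⇒ λ=+0.623465
r₁ = λ·B[:,0] = (+0.91354,-0.04512,+0.40424); r₂ = λ·B[:,1] = (+0.28193,+0.78661,-0.54933)
r₃ = r₁×r₂ = (-0.29319,+0.61580,+0.73132); SVD([r₁ r₂ r₃]) → R = UVᵀ:
  R  [+0.91354 +0.28193 -0.29319]
  R  [-0.04512 +0.78661 +0.61580]
  R  [+0.40424 -0.54933 +0.73132]
t = (-0.27946, -0.00015, +0.62346) m
tr R = 2.431462; θ = arccos((tr R − 1)/2) = 0.773126 rad = 44.297°
axis k = ((R−Rᵀ)₃₂, (R−Rᵀ)₁₃, (R−Rᵀ)₂₁) / (2 sinθ) = (-0.834176, -0.499321, -0.234154)
rvec = θ·k = (-0.644923, -0.386038, -0.181031)

rvec=(-0.6449, -0.3860, -0.1810) tvec=(-0.2795, -0.0001, 0.6235)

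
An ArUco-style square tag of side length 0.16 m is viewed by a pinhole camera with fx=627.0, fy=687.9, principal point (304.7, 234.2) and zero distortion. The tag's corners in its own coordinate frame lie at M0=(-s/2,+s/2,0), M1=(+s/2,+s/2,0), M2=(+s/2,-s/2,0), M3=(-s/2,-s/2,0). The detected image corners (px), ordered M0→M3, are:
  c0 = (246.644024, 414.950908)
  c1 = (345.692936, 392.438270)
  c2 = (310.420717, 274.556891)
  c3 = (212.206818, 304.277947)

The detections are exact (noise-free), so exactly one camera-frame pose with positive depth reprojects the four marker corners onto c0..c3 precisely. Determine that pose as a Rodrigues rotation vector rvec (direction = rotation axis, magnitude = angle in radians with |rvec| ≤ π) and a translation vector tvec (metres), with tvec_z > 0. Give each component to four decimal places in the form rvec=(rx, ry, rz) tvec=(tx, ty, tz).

rvec=(0.1257, 0.3326, -0.3006) tvec=(-0.0393, 0.1484, 0.9024)

Intrinsics K: fx=627.0, fy=687.9, cx=304.7, cy=234.2
Marker side s = 0.16 m; corners in marker frame (Z=0):
  M0 = (-0.0800, +0.0800, 0)
  M1 = (+0.0800, +0.0800, 0)
  M2 = (+0.0800, -0.0800, 0)
  M3 = (-0.0800, -0.0800, 0)
Detected image corners:
  c0 = (246.644024, 414.950908) px
  c1 = (345.692936, 392.438270) px
  c2 = (310.420717, 274.556891) px
  c3 = (212.206818, 304.277947) px
Planar DLT: solve 8×8 A·h = b for H (H[2,2]=1):
  H  [+511.66511 +240.04842 +277.36930]
  H  [-293.38033 +741.26144 +347.31422]
  H  [-0.37597 +0.07995 +1.00000]
B = K⁻¹H; ‖b₁‖=1.108137, ‖b₂‖=1.108137; λ = 2/(‖b₁‖+‖b₂‖) = 0.902415, sign → tz>0 ⇒ λ=+0.902415
r₁ = λ·B[:,0] = (+0.90130,-0.26936,-0.33928); r₂ = λ·B[:,1] = (+0.31043,+0.94785,+0.07215)
r₃ = r₁×r₂ = (+0.30215,-0.17035,+0.93791); SVD([r₁ r₂ r₃]) → R = UVᵀ:
  R  [+0.90130 +0.31043 +0.30215]
  R  [-0.26936 +0.94785 -0.17035]
  R  [-0.33928 +0.07215 +0.93791]
t = (-0.03934, +0.14839, +0.90242) m
tr R = 2.787065; θ = arccos((tr R − 1)/2) = 0.465644 rad = 26.679°
axis k = ((R−Rᵀ)₃₂, (R−Rᵀ)₁₃, (R−Rᵀ)₂₁) / (2 sinθ) = (+0.270041, +0.714295, -0.645648)
rvec = θ·k = (+0.125743, +0.332607, -0.300642)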